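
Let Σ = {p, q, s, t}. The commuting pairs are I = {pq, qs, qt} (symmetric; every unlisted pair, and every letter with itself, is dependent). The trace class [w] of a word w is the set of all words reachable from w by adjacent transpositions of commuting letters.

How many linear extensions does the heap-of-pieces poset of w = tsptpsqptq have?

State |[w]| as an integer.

45

0(t) covers ∅
1(s) covers 0:t
2(p) covers 1:s
3(t) covers 2:p
4(p) covers 3:t
5(s) covers 4:p
6(q) covers ∅
7(p) covers 5:s
8(t) covers 7:p
9(q) covers 6:q
floor of heap: 0:t, 6:q
completions by unplaced set U, small U first (add the entries for U minus each lowest piece of U):
  |U|=1: {8}:1  {9}:1
  |U|=2: {6,9}:1  {7,8}:1  {8,9}:2
  |U|=3: {5,7,8}:1  {6,8,9}:3  {7,8,9}:3
  |U|=4: {4,5,7,8}:1  {5,7,8,9}:4  {6,7,8,9}:6
  |U|=5: {3,4,5,7,8}:1  {4,5,7,8,9}:5  {5,6,7,8,9}:10
  |U|=6: {2,3,4,5,7,8}:1  {3,4,5,7,8,9}:6  {4,5,6,7,8,9}:15
  |U|=7: {1,2,3,4,5,7,8}:1  {2,3,4,5,7,8,9}:7  {3,4,5,6,7,8,9}:21
  |U|=8: {0,1,2,3,4,5,7,8}:1  {1,2,3,4,5,7,8,9}:8  {2,3,4,5,6,7,8,9}:28
  start at 0(t): 36
  start at 6(q): 9
sum over floor = 45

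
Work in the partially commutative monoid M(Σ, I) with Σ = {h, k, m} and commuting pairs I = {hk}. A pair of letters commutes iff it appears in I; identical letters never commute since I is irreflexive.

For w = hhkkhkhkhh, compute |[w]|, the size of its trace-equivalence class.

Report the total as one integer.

210

drop 0:h onto floor
drop 1:h onto {0:h}
drop 2:k onto floor
drop 3:k onto {2:k}
drop 4:h onto {1:h}
drop 5:k onto {3:k}
drop 6:h onto {4:h}
drop 7:k onto {5:k}
drop 8:h onto {6:h}
drop 9:h onto {8:h}
ground layer = {0:h, 2:k}
drop-orders for the pieces not yet dropped (sum over which currently-grounded one goes next):
  1 to go: {7} 1  {9} 1
  2 to go: {5,7} 1  {7,9} 2  {8,9} 1
  3 to go: {3,5,7} 1  {5,7,9} 3  {6,8,9} 1  {7,8,9} 3
  4 to go: {2,3,5,7} 1  {3,5,7,9} 4  {4,6,8,9} 1  {5,7,8,9} 6  {6,7,8,9} 4
  5 to go: {1,4,6,8,9} 1  {2,3,5,7,9} 5  {3,5,7,8,9} 10  {4,6,7,8,9} 5  {5,6,7,8,9} 10
  6 to go: {0,1,4,6,8,9} 1  {1,4,6,7,8,9} 6  {2,3,5,7,8,9} 15  {3,5,6,7,8,9} 20  {4,5,6,7,8,9} 15
  7 to go: {0,1,4,6,7,8,9} 7  {1,4,5,6,7,8,9} 21  {2,3,5,6,7,8,9} 35  {3,4,5,6,7,8,9} 35
  8 to go: {0,1,4,5,6,7,8,9} 28  {1,3,4,5,6,7,8,9} 56  {2,3,4,5,6,7,8,9} 70
  if 0:h drops first: 126 orders
  if 2:k drops first: 84 orders
heap linearizations: 210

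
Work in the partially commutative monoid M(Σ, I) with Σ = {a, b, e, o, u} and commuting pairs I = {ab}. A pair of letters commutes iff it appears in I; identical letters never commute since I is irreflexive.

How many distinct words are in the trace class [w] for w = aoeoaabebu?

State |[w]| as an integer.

3

#0=a has no predecessor
#1=o depends on [0:a]
#2=e depends on [1:o]
#3=o depends on [2:e]
#4=a depends on [3:o]
#5=a depends on [4:a]
#6=b depends on [3:o]
#7=e depends on [5:a, 6:b]
#8=b depends on [7:e]
#9=u depends on [8:b]
sources: [0:a]
N(rest) = Σ N(rest − s) over sources s of rest; N(one piece) = 1:
  size 1 → [9]=1
  size 2 → [8,9]=1
  size 3 → [7,8,9]=1
  size 4 → [5,7,8,9]=1  [6,7,8,9]=1
  size 5 → [4,5,7,8,9]=1  [5,6,7,8,9]=2
  size 6 → [4,5,6,7,8,9]=3
  size 7 → [3,4,5,6,7,8,9]=3
  size 8 → [2,3,4,5,6,7,8,9]=3
  first=0(a) contributes 3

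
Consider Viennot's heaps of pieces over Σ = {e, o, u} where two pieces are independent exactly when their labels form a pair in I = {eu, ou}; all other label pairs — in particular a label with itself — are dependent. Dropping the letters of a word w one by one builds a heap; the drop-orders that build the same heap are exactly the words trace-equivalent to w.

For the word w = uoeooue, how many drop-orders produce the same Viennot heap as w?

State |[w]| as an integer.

21

drop 0:u onto floor
drop 1:o onto floor
drop 2:e onto {1:o}
drop 3:o onto {2:e}
drop 4:o onto {3:o}
drop 5:u onto {0:u}
drop 6:e onto {4:o}
ground layer = {0:u, 1:o}
drop-orders for the pieces not yet dropped (sum over which currently-grounded one goes next):
  1 to go: {5} 1  {6} 1
  2 to go: {0,5} 1  {4,6} 1  {5,6} 2
  3 to go: {0,5,6} 3  {3,4,6} 1  {4,5,6} 3
  4 to go: {0,4,5,6} 6  {2,3,4,6} 1  {3,4,5,6} 4
  5 to go: {0,3,4,5,6} 10  {1,2,3,4,6} 1  {2,3,4,5,6} 5
  if 0:u drops first: 6 orders
  if 1:o drops first: 15 orders
heap linearizations: 21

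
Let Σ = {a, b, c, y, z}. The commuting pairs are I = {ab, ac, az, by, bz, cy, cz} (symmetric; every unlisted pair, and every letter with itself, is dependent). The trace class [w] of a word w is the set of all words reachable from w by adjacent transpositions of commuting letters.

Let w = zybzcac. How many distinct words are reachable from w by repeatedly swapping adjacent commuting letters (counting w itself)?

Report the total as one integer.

#0=z has no predecessor
#1=y depends on [0:z]
#2=b has no predecessor
#3=z depends on [1:y]
#4=c depends on [2:b]
#5=a depends on [1:y]
#6=c depends on [4:c]
sources: [0:z, 2:b]
N(rest) = Σ N(rest − s) over sources s of rest; N(one piece) = 1:
  size 1 → [3]=1  [5]=1  [6]=1
  size 2 → [3,5]=2  [3,6]=2  [4,6]=1  [5,6]=2
  size 3 → [1,3,5]=2  [2,4,6]=1  [3,4,6]=3  [3,5,6]=6  [4,5,6]=3
  size 4 → [0,1,3,5]=2  [1,3,5,6]=8  [2,3,4,6]=4  [2,4,5,6]=4  [3,4,5,6]=12
  size 5 → [0,1,3,5,6]=10  [1,3,4,5,6]=20  [2,3,4,5,6]=20
  first=0(z) contributes 40
  first=2(b) contributes 30
|[w]| = 70

70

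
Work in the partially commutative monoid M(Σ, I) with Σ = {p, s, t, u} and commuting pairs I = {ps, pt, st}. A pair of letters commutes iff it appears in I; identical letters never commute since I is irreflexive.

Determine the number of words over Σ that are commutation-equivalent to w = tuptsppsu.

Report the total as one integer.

60

drop 0:t onto floor
drop 1:u onto {0:t}
drop 2:p onto {1:u}
drop 3:t onto {1:u}
drop 4:s onto {1:u}
drop 5:p onto {2:p}
drop 6:p onto {5:p}
drop 7:s onto {4:s}
drop 8:u onto {3:t, 6:p, 7:s}
ground layer = {0:t}
drop-orders for the pieces not yet dropped (sum over which currently-grounded one goes next):
  1 to go: {8} 1
  2 to go: {3,8} 1  {6,8} 1  {7,8} 1
  3 to go: {3,6,8} 2  {3,7,8} 2  {4,7,8} 1  {5,6,8} 1  {6,7,8} 2
  4 to go: {2,5,6,8} 1  {3,4,7,8} 3  {3,5,6,8} 3  {3,6,7,8} 6  {4,6,7,8} 3  {5,6,7,8} 3
  5 to go: {2,3,5,6,8} 4  {2,5,6,7,8} 4  {3,4,6,7,8} 12  {3,5,6,7,8} 12  {4,5,6,7,8} 6
  6 to go: {2,3,5,6,7,8} 20  {2,4,5,6,7,8} 10  {3,4,5,6,7,8} 30
  7 to go: {2,3,4,5,6,7,8} 60
  if 0:t drops first: 60 orders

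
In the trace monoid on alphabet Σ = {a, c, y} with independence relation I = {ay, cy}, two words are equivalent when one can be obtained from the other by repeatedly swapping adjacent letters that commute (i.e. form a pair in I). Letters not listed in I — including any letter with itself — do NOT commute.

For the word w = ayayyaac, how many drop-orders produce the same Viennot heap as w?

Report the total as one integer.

56

#0=a has no predecessor
#1=y has no predecessor
#2=a depends on [0:a]
#3=y depends on [1:y]
#4=y depends on [3:y]
#5=a depends on [2:a]
#6=a depends on [5:a]
#7=c depends on [6:a]
sources: [0:a, 1:y]
N(rest) = Σ N(rest − s) over sources s of rest; N(one piece) = 1:
  size 1 → [4]=1  [7]=1
  size 2 → [3,4]=1  [4,7]=2  [6,7]=1
  size 3 → [1,3,4]=1  [3,4,7]=3  [4,6,7]=3  [5,6,7]=1
  size 4 → [1,3,4,7]=4  [2,5,6,7]=1  [3,4,6,7]=6  [4,5,6,7]=4
  size 5 → [0,2,5,6,7]=1  [1,3,4,6,7]=10  [2,4,5,6,7]=5  [3,4,5,6,7]=10
  size 6 → [0,2,4,5,6,7]=6  [1,3,4,5,6,7]=20  [2,3,4,5,6,7]=15
  first=0(a) contributes 35
  first=1(y) contributes 21
|[w]| = 56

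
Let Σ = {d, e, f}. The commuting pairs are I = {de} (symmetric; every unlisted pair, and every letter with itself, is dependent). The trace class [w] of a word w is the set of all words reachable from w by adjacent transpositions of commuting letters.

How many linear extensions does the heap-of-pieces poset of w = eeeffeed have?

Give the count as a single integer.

3

0(e) covers ∅
1(e) covers 0:e
2(e) covers 1:e
3(f) covers 2:e
4(f) covers 3:f
5(e) covers 4:f
6(e) covers 5:e
7(d) covers 4:f
floor of heap: 0:e
completions by unplaced set U, small U first (add the entries for U minus each lowest piece of U):
  |U|=1: {6}:1  {7}:1
  |U|=2: {5,6}:1  {6,7}:2
  |U|=3: {5,6,7}:3
  |U|=4: {4,5,6,7}:3
  |U|=5: {3,4,5,6,7}:3
  |U|=6: {2,3,4,5,6,7}:3
  start at 0(e): 3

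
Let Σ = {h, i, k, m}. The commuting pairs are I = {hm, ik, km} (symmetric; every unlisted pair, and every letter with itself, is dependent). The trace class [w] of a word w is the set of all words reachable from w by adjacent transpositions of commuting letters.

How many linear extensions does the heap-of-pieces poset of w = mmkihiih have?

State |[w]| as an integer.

4

drop 0:m onto floor
drop 1:m onto {0:m}
drop 2:k onto floor
drop 3:i onto {1:m}
drop 4:h onto {2:k, 3:i}
drop 5:i onto {4:h}
drop 6:i onto {5:i}
drop 7:h onto {6:i}
ground layer = {0:m, 2:k}
drop-orders for the pieces not yet dropped (sum over which currently-grounded one goes next):
  1 to go: {7} 1
  2 to go: {6,7} 1
  3 to go: {5,6,7} 1
  4 to go: {4,5,6,7} 1
  5 to go: {2,4,5,6,7} 1  {3,4,5,6,7} 1
  6 to go: {1,3,4,5,6,7} 1  {2,3,4,5,6,7} 2
  if 0:m drops first: 3 orders
  if 2:k drops first: 1 orders
heap linearizations: 4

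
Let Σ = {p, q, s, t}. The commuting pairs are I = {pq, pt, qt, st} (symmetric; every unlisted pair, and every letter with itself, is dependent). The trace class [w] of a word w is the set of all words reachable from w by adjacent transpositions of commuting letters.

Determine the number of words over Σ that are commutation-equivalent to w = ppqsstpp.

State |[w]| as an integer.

piece 0:p — minimal
piece 1:p rests on {0:p}
piece 2:q — minimal
piece 3:s rests on {1:p, 2:q}
piece 4:s rests on {3:s}
piece 5:t — minimal
piece 6:p rests on {4:s}
piece 7:p rests on {6:p}
minimal pieces: {0:p, 2:q, 5:t}
ways to finish when only these pieces remain (= sum over removing one remaining piece with nothing left below it):
  1 left: {5}→1  {7}→1
  2 left: {5,7}→2  {6,7}→1
  3 left: {4,6,7}→1  {5,6,7}→3
  4 left: {3,4,6,7}→1  {4,5,6,7}→4
  5 left: {1,3,4,6,7}→1  {2,3,4,6,7}→1  {3,4,5,6,7}→5
  6 left: {0,1,3,4,6,7}→1  {1,2,3,4,6,7}→2  {1,3,4,5,6,7}→6  {2,3,4,5,6,7}→6
  placing 0:p first → 14 extensions
  placing 2:q first → 7 extensions
  placing 5:t first → 3 extensions
total linear extensions = 24

24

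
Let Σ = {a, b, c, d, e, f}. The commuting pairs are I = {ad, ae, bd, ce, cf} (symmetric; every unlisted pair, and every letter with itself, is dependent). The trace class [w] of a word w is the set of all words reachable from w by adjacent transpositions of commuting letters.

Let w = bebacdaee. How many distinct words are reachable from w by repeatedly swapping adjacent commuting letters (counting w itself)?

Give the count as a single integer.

4

piece 0:b — minimal
piece 1:e rests on {0:b}
piece 2:b rests on {1:e}
piece 3:a rests on {2:b}
piece 4:c rests on {3:a}
piece 5:d rests on {4:c}
piece 6:a rests on {4:c}
piece 7:e rests on {5:d}
piece 8:e rests on {7:e}
minimal pieces: {0:b}
ways to finish when only these pieces remain (= sum over removing one remaining piece with nothing left below it):
  1 left: {6}→1  {8}→1
  2 left: {6,8}→2  {7,8}→1
  3 left: {5,7,8}→1  {6,7,8}→3
  4 left: {5,6,7,8}→4
  5 left: {4,5,6,7,8}→4
  6 left: {3,4,5,6,7,8}→4
  7 left: {2,3,4,5,6,7,8}→4
  placing 0:b first → 4 extensions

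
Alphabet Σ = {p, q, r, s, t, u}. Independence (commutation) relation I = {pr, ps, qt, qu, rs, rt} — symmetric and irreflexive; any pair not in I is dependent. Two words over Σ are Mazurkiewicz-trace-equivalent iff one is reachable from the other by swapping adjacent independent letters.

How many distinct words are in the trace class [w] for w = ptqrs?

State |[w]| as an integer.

drop 0:p onto floor
drop 1:t onto {0:p}
drop 2:q onto {0:p}
drop 3:r onto {2:q}
drop 4:s onto {1:t, 2:q}
ground layer = {0:p}
drop-orders for the pieces not yet dropped (sum over which currently-grounded one goes next):
  1 to go: {3} 1  {4} 1
  2 to go: {1,4} 1  {3,4} 2
  3 to go: {1,3,4} 3  {2,3,4} 2
  if 0:p drops first: 5 orders

5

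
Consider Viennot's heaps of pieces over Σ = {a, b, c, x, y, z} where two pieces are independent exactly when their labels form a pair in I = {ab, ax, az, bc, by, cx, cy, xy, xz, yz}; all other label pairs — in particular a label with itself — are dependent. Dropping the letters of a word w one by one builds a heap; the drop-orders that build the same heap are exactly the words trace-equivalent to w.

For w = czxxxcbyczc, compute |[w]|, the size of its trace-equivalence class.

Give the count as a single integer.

drop 0:c onto floor
drop 1:z onto {0:c}
drop 2:x onto floor
drop 3:x onto {2:x}
drop 4:x onto {3:x}
drop 5:c onto {1:z}
drop 6:b onto {1:z, 4:x}
drop 7:y onto floor
drop 8:c onto {5:c}
drop 9:z onto {6:b, 8:c}
drop 10:c onto {9:z}
ground layer = {0:c, 2:x, 7:y}
drop-orders for the pieces not yet dropped (sum over which currently-grounded one goes next):
  1 to go: {7} 1  {10} 1
  2 to go: {7,10} 2  {9,10} 1
  3 to go: {6,9,10} 1  {7,9,10} 3  {8,9,10} 1
  4 to go: {4,6,9,10} 1  {5,8,9,10} 1  {6,7,9,10} 4  {6,8,9,10} 2  {7,8,9,10} 4
  5 to go: {3,4,6,9,10} 1  {4,6,7,9,10} 5  {4,6,8,9,10} 3  {5,6,8,9,10} 3  {5,7,8,9,10} 5  {6,7,8,9,10} 10
  6 to go: {1,5,6,8,9,10} 3  {2,3,4,6,9,10} 1  {3,4,6,7,9,10} 6  {3,4,6,8,9,10} 4  {4,5,6,8,9,10} 6  {4,6,7,8,9,10} 18  {5,6,7,8,9,10} 18
  7 to go: {0,1,5,6,8,9,10} 3  {1,4,5,6,8,9,10} 9  {1,5,6,7,8,9,10} 21  {2,3,4,6,7,9,10} 7  {2,3,4,6,8,9,10} 5  {3,4,5,6,8,9,10} 10  {3,4,6,7,8,9,10} 28  {4,5,6,7,8,9,10} 42
  8 to go: {0,1,4,5,6,8,9,10} 12  {0,1,5,6,7,8,9,10} 24  {1,3,4,5,6,8,9,10} 19  {1,4,5,6,7,8,9,10} 72  {2,3,4,5,6,8,9,10} 15  {2,3,4,6,7,8,9,10} 40  {3,4,5,6,7,8,9,10} 80
  9 to go: {0,1,3,4,5,6,8,9,10} 31  {0,1,4,5,6,7,8,9,10} 108  {1,2,3,4,5,6,8,9,10} 34  {1,3,4,5,6,7,8,9,10} 171  {2,3,4,5,6,7,8,9,10} 135
  if 0:c drops first: 340 orders
  if 2:x drops first: 310 orders
  if 7:y drops first: 65 orders
heap linearizations: 715

715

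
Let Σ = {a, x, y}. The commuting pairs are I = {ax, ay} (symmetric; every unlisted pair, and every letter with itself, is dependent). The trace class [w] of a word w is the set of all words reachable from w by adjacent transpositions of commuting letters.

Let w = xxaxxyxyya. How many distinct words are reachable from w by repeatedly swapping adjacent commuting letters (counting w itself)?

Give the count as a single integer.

45

#0=x has no predecessor
#1=x depends on [0:x]
#2=a has no predecessor
#3=x depends on [1:x]
#4=x depends on [3:x]
#5=y depends on [4:x]
#6=x depends on [5:y]
#7=y depends on [6:x]
#8=y depends on [7:y]
#9=a depends on [2:a]
sources: [0:x, 2:a]
N(rest) = Σ N(rest − s) over sources s of rest; N(one piece) = 1:
  size 1 → [8]=1  [9]=1
  size 2 → [2,9]=1  [7,8]=1  [8,9]=2
  size 3 → [2,8,9]=3  [6,7,8]=1  [7,8,9]=3
  size 4 → [2,7,8,9]=6  [5,6,7,8]=1  [6,7,8,9]=4
  size 5 → [2,6,7,8,9]=10  [4,5,6,7,8]=1  [5,6,7,8,9]=5
  size 6 → [2,5,6,7,8,9]=15  [3,4,5,6,7,8]=1  [4,5,6,7,8,9]=6
  size 7 → [1,3,4,5,6,7,8]=1  [2,4,5,6,7,8,9]=21  [3,4,5,6,7,8,9]=7
  size 8 → [0,1,3,4,5,6,7,8]=1  [1,3,4,5,6,7,8,9]=8  [2,3,4,5,6,7,8,9]=28
  first=0(x) contributes 36
  first=2(a) contributes 9
|[w]| = 45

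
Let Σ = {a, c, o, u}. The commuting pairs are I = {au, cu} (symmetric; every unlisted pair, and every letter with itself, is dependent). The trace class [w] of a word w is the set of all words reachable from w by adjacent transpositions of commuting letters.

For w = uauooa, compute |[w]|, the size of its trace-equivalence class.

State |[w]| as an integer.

0(u) covers ∅
1(a) covers ∅
2(u) covers 0:u
3(o) covers 1:a, 2:u
4(o) covers 3:o
5(a) covers 4:o
floor of heap: 0:u, 1:a
completions by unplaced set U, small U first (add the entries for U minus each lowest piece of U):
  |U|=1: {5}:1
  |U|=2: {4,5}:1
  |U|=3: {3,4,5}:1
  |U|=4: {1,3,4,5}:1  {2,3,4,5}:1
  start at 0(u): 2
  start at 1(a): 1
sum over floor = 3

3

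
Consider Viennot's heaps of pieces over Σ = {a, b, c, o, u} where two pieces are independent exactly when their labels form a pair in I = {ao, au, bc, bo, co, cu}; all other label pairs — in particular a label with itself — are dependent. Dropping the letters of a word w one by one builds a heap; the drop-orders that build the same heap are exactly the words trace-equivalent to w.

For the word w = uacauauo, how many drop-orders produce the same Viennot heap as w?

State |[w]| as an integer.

#0=u has no predecessor
#1=a has no predecessor
#2=c depends on [1:a]
#3=a depends on [2:c]
#4=u depends on [0:u]
#5=a depends on [3:a]
#6=u depends on [4:u]
#7=o depends on [6:u]
sources: [0:u, 1:a]
N(rest) = Σ N(rest − s) over sources s of rest; N(one piece) = 1:
  size 1 → [5]=1  [7]=1
  size 2 → [3,5]=1  [5,7]=2  [6,7]=1
  size 3 → [2,3,5]=1  [3,5,7]=3  [4,6,7]=1  [5,6,7]=3
  size 4 → [0,4,6,7]=1  [1,2,3,5]=1  [2,3,5,7]=4  [3,5,6,7]=6  [4,5,6,7]=4
  size 5 → [0,4,5,6,7]=5  [1,2,3,5,7]=5  [2,3,5,6,7]=10  [3,4,5,6,7]=10
  size 6 → [0,3,4,5,6,7]=15  [1,2,3,5,6,7]=15  [2,3,4,5,6,7]=20
  first=0(u) contributes 35
  first=1(a) contributes 35
|[w]| = 70

70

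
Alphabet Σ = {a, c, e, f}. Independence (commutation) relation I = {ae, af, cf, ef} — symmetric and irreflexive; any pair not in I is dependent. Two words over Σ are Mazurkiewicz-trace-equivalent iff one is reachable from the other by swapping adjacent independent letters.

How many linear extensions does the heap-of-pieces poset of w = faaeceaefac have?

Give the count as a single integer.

#0=f has no predecessor
#1=a has no predecessor
#2=a depends on [1:a]
#3=e has no predecessor
#4=c depends on [2:a, 3:e]
#5=e depends on [4:c]
#6=a depends on [4:c]
#7=e depends on [5:e]
#8=f depends on [0:f]
#9=a depends on [6:a]
#10=c depends on [7:e, 9:a]
sources: [0:f, 1:a, 3:e]
N(rest) = Σ N(rest − s) over sources s of rest; N(one piece) = 1:
  size 1 → [8]=1  [10]=1
  size 2 → [0,8]=1  [7,10]=1  [8,10]=2  [9,10]=1
  size 3 → [0,8,10]=3  [5,7,10]=1  [6,9,10]=1  [7,8,10]=3  [7,9,10]=2  [8,9,10]=3
  size 4 → [0,7,8,10]=6  [0,8,9,10]=6  [5,7,8,10]=4  [5,7,9,10]=3  [6,7,9,10]=3  [6,8,9,10]=4  [7,8,9,10]=8
  size 5 → [0,5,7,8,10]=10  [0,6,8,9,10]=10  [0,7,8,9,10]=20  [5,6,7,9,10]=6  [5,7,8,9,10]=15  [6,7,8,9,10]=15
  size 6 → [0,5,7,8,9,10]=45  [0,6,7,8,9,10]=45  [4,5,6,7,9,10]=6  [5,6,7,8,9,10]=36
  size 7 → [0,5,6,7,8,9,10]=126  [2,4,5,6,7,9,10]=6  [3,4,5,6,7,9,10]=6  [4,5,6,7,8,9,10]=42
  size 8 → [0,4,5,6,7,8,9,10]=168  [1,2,4,5,6,7,9,10]=6  [2,3,4,5,6,7,9,10]=12  [2,4,5,6,7,8,9,10]=48  [3,4,5,6,7,8,9,10]=48
  size 9 → [0,2,4,5,6,7,8,9,10]=216  [0,3,4,5,6,7,8,9,10]=216  [1,2,3,4,5,6,7,9,10]=18  [1,2,4,5,6,7,8,9,10]=54  [2,3,4,5,6,7,8,9,10]=108
  first=0(f) contributes 180
  first=1(a) contributes 540
  first=3(e) contributes 270
|[w]| = 990

990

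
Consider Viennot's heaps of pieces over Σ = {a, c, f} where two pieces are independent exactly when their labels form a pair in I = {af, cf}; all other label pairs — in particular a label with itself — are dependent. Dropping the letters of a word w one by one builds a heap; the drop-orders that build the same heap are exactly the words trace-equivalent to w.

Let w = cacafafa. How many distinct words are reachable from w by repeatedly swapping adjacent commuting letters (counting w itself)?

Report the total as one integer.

piece 0:c — minimal
piece 1:a rests on {0:c}
piece 2:c rests on {1:a}
piece 3:a rests on {2:c}
piece 4:f — minimal
piece 5:a rests on {3:a}
piece 6:f rests on {4:f}
piece 7:a rests on {5:a}
minimal pieces: {0:c, 4:f}
ways to finish when only these pieces remain (= sum over removing one remaining piece with nothing left below it):
  1 left: {6}→1  {7}→1
  2 left: {4,6}→1  {5,7}→1  {6,7}→2
  3 left: {3,5,7}→1  {4,6,7}→3  {5,6,7}→3
  4 left: {2,3,5,7}→1  {3,5,6,7}→4  {4,5,6,7}→6
  5 left: {1,2,3,5,7}→1  {2,3,5,6,7}→5  {3,4,5,6,7}→10
  6 left: {0,1,2,3,5,7}→1  {1,2,3,5,6,7}→6  {2,3,4,5,6,7}→15
  placing 0:c first → 21 extensions
  placing 4:f first → 7 extensions
total linear extensions = 28

28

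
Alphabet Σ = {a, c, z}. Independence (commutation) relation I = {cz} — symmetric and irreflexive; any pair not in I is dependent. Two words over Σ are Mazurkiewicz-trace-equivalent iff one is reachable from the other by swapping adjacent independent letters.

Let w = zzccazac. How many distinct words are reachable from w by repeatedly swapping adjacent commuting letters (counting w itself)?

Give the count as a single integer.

drop 0:z onto floor
drop 1:z onto {0:z}
drop 2:c onto floor
drop 3:c onto {2:c}
drop 4:a onto {1:z, 3:c}
drop 5:z onto {4:a}
drop 6:a onto {5:z}
drop 7:c onto {6:a}
ground layer = {0:z, 2:c}
drop-orders for the pieces not yet dropped (sum over which currently-grounded one goes next):
  1 to go: {7} 1
  2 to go: {6,7} 1
  3 to go: {5,6,7} 1
  4 to go: {4,5,6,7} 1
  5 to go: {1,4,5,6,7} 1  {3,4,5,6,7} 1
  6 to go: {0,1,4,5,6,7} 1  {1,3,4,5,6,7} 2  {2,3,4,5,6,7} 1
  if 0:z drops first: 3 orders
  if 2:c drops first: 3 orders
heap linearizations: 6

6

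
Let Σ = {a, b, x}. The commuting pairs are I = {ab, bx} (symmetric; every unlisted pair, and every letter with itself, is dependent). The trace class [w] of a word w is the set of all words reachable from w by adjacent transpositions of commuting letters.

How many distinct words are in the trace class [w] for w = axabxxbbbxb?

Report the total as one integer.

462

#0=a has no predecessor
#1=x depends on [0:a]
#2=a depends on [1:x]
#3=b has no predecessor
#4=x depends on [2:a]
#5=x depends on [4:x]
#6=b depends on [3:b]
#7=b depends on [6:b]
#8=b depends on [7:b]
#9=x depends on [5:x]
#10=b depends on [8:b]
sources: [0:a, 3:b]
N(rest) = Σ N(rest − s) over sources s of rest; N(one piece) = 1:
  size 1 → [9]=1  [10]=1
  size 2 → [5,9]=1  [8,10]=1  [9,10]=2
  size 3 → [4,5,9]=1  [5,9,10]=3  [7,8,10]=1  [8,9,10]=3
  size 4 → [2,4,5,9]=1  [4,5,9,10]=4  [5,8,9,10]=6  [6,7,8,10]=1  [7,8,9,10]=4
  size 5 → [1,2,4,5,9]=1  [2,4,5,9,10]=5  [3,6,7,8,10]=1  [4,5,8,9,10]=10  [5,7,8,9,10]=10  [6,7,8,9,10]=5
  size 6 → [0,1,2,4,5,9]=1  [1,2,4,5,9,10]=6  [2,4,5,8,9,10]=15  [3,6,7,8,9,10]=6  [4,5,7,8,9,10]=20  [5,6,7,8,9,10]=15
  size 7 → [0,1,2,4,5,9,10]=7  [1,2,4,5,8,9,10]=21  [2,4,5,7,8,9,10]=35  [3,5,6,7,8,9,10]=21  [4,5,6,7,8,9,10]=35
  size 8 → [0,1,2,4,5,8,9,10]=28  [1,2,4,5,7,8,9,10]=56  [2,4,5,6,7,8,9,10]=70  [3,4,5,6,7,8,9,10]=56
  size 9 → [0,1,2,4,5,7,8,9,10]=84  [1,2,4,5,6,7,8,9,10]=126  [2,3,4,5,6,7,8,9,10]=126
  first=0(a) contributes 252
  first=3(b) contributes 210
|[w]| = 462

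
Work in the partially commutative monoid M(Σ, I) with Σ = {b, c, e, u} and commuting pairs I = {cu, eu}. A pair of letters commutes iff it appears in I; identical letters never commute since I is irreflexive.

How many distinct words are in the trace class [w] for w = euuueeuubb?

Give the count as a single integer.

#0=e has no predecessor
#1=u has no predecessor
#2=u depends on [1:u]
#3=u depends on [2:u]
#4=e depends on [0:e]
#5=e depends on [4:e]
#6=u depends on [3:u]
#7=u depends on [6:u]
#8=b depends on [5:e, 7:u]
#9=b depends on [8:b]
sources: [0:e, 1:u]
N(rest) = Σ N(rest − s) over sources s of rest; N(one piece) = 1:
  size 1 → [9]=1
  size 2 → [8,9]=1
  size 3 → [5,8,9]=1  [7,8,9]=1
  size 4 → [4,5,8,9]=1  [5,7,8,9]=2  [6,7,8,9]=1
  size 5 → [0,4,5,8,9]=1  [3,6,7,8,9]=1  [4,5,7,8,9]=3  [5,6,7,8,9]=3
  size 6 → [0,4,5,7,8,9]=4  [2,3,6,7,8,9]=1  [3,5,6,7,8,9]=4  [4,5,6,7,8,9]=6
  size 7 → [0,4,5,6,7,8,9]=10  [1,2,3,6,7,8,9]=1  [2,3,5,6,7,8,9]=5  [3,4,5,6,7,8,9]=10
  size 8 → [0,3,4,5,6,7,8,9]=20  [1,2,3,5,6,7,8,9]=6  [2,3,4,5,6,7,8,9]=15
  first=0(e) contributes 21
  first=1(u) contributes 35
|[w]| = 56

56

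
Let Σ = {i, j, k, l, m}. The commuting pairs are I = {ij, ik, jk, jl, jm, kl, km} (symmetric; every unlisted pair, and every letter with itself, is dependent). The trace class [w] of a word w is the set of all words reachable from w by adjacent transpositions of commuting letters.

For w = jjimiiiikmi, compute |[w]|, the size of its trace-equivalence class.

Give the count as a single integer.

0(j) covers ∅
1(j) covers 0:j
2(i) covers ∅
3(m) covers 2:i
4(i) covers 3:m
5(i) covers 4:i
6(i) covers 5:i
7(i) covers 6:i
8(k) covers ∅
9(m) covers 7:i
10(i) covers 9:m
floor of heap: 0:j, 2:i, 8:k
completions by unplaced set U, small U first (add the entries for U minus each lowest piece of U):
  |U|=1: {1}:1  {8}:1  {10}:1
  |U|=2: {0,1}:1  {1,8}:2  {1,10}:2  {8,10}:2  {9,10}:1
  |U|=3: {0,1,8}:3  {0,1,10}:3  {1,8,10}:6  {1,9,10}:3  {7,9,10}:1  {8,9,10}:3
  |U|=4: {0,1,8,10}:12  {0,1,9,10}:6  {1,7,9,10}:4  {1,8,9,10}:12  {6,7,9,10}:1  {7,8,9,10}:4
  |U|=5: {0,1,7,9,10}:10  {0,1,8,9,10}:30  {1,6,7,9,10}:5  {1,7,8,9,10}:20  {5,6,7,9,10}:1  {6,7,8,9,10}:5
  |U|=6: {0,1,6,7,9,10}:15  {0,1,7,8,9,10}:60  {1,5,6,7,9,10}:6  {1,6,7,8,9,10}:30  {4,5,6,7,9,10}:1  {5,6,7,8,9,10}:6
  |U|=7: {0,1,5,6,7,9,10}:21  {0,1,6,7,8,9,10}:105  {1,4,5,6,7,9,10}:7  {1,5,6,7,8,9,10}:42  {3,4,5,6,7,9,10}:1  {4,5,6,7,8,9,10}:7
  |U|=8: {0,1,4,5,6,7,9,10}:28  {0,1,5,6,7,8,9,10}:168  {1,3,4,5,6,7,9,10}:8  {1,4,5,6,7,8,9,10}:56  {2,3,4,5,6,7,9,10}:1  {3,4,5,6,7,8,9,10}:8
  |U|=9: {0,1,3,4,5,6,7,9,10}:36  {0,1,4,5,6,7,8,9,10}:252  {1,2,3,4,5,6,7,9,10}:9  {1,3,4,5,6,7,8,9,10}:72  {2,3,4,5,6,7,8,9,10}:9
  start at 0(j): 90
  start at 2(i): 360
  start at 8(k): 45
sum over floor = 495

495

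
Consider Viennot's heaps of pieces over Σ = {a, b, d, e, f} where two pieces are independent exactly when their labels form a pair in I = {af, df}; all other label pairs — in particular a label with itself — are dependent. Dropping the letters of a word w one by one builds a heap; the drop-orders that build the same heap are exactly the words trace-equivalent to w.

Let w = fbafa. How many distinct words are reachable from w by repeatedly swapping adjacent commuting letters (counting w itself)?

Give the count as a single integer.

3

0(f) covers ∅
1(b) covers 0:f
2(a) covers 1:b
3(f) covers 1:b
4(a) covers 2:a
floor of heap: 0:f
completions by unplaced set U, small U first (add the entries for U minus each lowest piece of U):
  |U|=1: {3}:1  {4}:1
  |U|=2: {2,4}:1  {3,4}:2
  |U|=3: {2,3,4}:3
  start at 0(f): 3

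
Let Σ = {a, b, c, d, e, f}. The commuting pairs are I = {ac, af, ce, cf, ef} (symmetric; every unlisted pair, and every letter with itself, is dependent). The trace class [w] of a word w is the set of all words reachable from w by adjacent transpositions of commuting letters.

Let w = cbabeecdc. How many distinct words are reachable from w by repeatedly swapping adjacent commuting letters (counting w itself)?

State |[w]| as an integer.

#0=c has no predecessor
#1=b depends on [0:c]
#2=a depends on [1:b]
#3=b depends on [2:a]
#4=e depends on [3:b]
#5=e depends on [4:e]
#6=c depends on [3:b]
#7=d depends on [5:e, 6:c]
#8=c depends on [7:d]
sources: [0:c]
N(rest) = Σ N(rest − s) over sources s of rest; N(one piece) = 1:
  size 1 → [8]=1
  size 2 → [7,8]=1
  size 3 → [5,7,8]=1  [6,7,8]=1
  size 4 → [4,5,7,8]=1  [5,6,7,8]=2
  size 5 → [4,5,6,7,8]=3
  size 6 → [3,4,5,6,7,8]=3
  size 7 → [2,3,4,5,6,7,8]=3
  first=0(c) contributes 3

3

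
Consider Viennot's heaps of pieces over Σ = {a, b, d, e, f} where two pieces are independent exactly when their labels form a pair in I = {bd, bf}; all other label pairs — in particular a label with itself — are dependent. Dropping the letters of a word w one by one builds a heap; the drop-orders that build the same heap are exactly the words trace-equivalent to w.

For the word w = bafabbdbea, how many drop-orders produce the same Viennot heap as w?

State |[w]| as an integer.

drop 0:b onto floor
drop 1:a onto {0:b}
drop 2:f onto {1:a}
drop 3:a onto {2:f}
drop 4:b onto {3:a}
drop 5:b onto {4:b}
drop 6:d onto {3:a}
drop 7:b onto {5:b}
drop 8:e onto {6:d, 7:b}
drop 9:a onto {8:e}
ground layer = {0:b}
drop-orders for the pieces not yet dropped (sum over which currently-grounded one goes next):
  1 to go: {9} 1
  2 to go: {8,9} 1
  3 to go: {6,8,9} 1  {7,8,9} 1
  4 to go: {5,7,8,9} 1  {6,7,8,9} 2
  5 to go: {4,5,7,8,9} 1  {5,6,7,8,9} 3
  6 to go: {4,5,6,7,8,9} 4
  7 to go: {3,4,5,6,7,8,9} 4
  8 to go: {2,3,4,5,6,7,8,9} 4
  if 0:b drops first: 4 orders

4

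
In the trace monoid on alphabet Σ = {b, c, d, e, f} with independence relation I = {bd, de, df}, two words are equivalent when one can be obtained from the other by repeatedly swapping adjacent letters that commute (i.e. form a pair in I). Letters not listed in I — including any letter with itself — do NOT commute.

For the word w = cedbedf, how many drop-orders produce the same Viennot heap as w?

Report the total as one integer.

15

drop 0:c onto floor
drop 1:e onto {0:c}
drop 2:d onto {0:c}
drop 3:b onto {1:e}
drop 4:e onto {3:b}
drop 5:d onto {2:d}
drop 6:f onto {4:e}
ground layer = {0:c}
drop-orders for the pieces not yet dropped (sum over which currently-grounded one goes next):
  1 to go: {5} 1  {6} 1
  2 to go: {2,5} 1  {4,6} 1  {5,6} 2
  3 to go: {2,5,6} 3  {3,4,6} 1  {4,5,6} 3
  4 to go: {1,3,4,6} 1  {2,4,5,6} 6  {3,4,5,6} 4
  5 to go: {1,3,4,5,6} 5  {2,3,4,5,6} 10
  if 0:c drops first: 15 orders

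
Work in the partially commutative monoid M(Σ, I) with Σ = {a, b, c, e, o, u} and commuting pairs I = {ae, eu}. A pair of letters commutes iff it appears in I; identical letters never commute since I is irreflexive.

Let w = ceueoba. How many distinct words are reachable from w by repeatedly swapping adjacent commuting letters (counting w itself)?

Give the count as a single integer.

3

drop 0:c onto floor
drop 1:e onto {0:c}
drop 2:u onto {0:c}
drop 3:e onto {1:e}
drop 4:o onto {2:u, 3:e}
drop 5:b onto {4:o}
drop 6:a onto {5:b}
ground layer = {0:c}
drop-orders for the pieces not yet dropped (sum over which currently-grounded one goes next):
  1 to go: {6} 1
  2 to go: {5,6} 1
  3 to go: {4,5,6} 1
  4 to go: {2,4,5,6} 1  {3,4,5,6} 1
  5 to go: {1,3,4,5,6} 1  {2,3,4,5,6} 2
  if 0:c drops first: 3 orders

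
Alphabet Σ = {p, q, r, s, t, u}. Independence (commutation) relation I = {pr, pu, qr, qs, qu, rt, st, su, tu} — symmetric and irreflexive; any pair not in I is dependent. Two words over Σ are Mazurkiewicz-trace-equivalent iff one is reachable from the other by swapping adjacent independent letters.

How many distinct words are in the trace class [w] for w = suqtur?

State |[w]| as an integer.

0(s) covers ∅
1(u) covers ∅
2(q) covers ∅
3(t) covers 2:q
4(u) covers 1:u
5(r) covers 0:s, 4:u
floor of heap: 0:s, 1:u, 2:q
completions by unplaced set U, small U first (add the entries for U minus each lowest piece of U):
  |U|=1: {3}:1  {5}:1
  |U|=2: {0,5}:1  {2,3}:1  {3,5}:2  {4,5}:1
  |U|=3: {0,3,5}:3  {0,4,5}:2  {1,4,5}:1  {2,3,5}:3  {3,4,5}:3
  |U|=4: {0,1,4,5}:3  {0,2,3,5}:6  {0,3,4,5}:8  {1,3,4,5}:4  {2,3,4,5}:6
  start at 0(s): 10
  start at 1(u): 20
  start at 2(q): 15
sum over floor = 45

45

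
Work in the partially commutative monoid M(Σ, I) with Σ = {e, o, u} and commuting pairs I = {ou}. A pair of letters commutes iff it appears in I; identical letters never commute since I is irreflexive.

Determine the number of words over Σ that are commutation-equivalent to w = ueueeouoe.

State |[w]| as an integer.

0(u) covers ∅
1(e) covers 0:u
2(u) covers 1:e
3(e) covers 2:u
4(e) covers 3:e
5(o) covers 4:e
6(u) covers 4:e
7(o) covers 5:o
8(e) covers 6:u, 7:o
floor of heap: 0:u
completions by unplaced set U, small U first (add the entries for U minus each lowest piece of U):
  |U|=1: {8}:1
  |U|=2: {6,8}:1  {7,8}:1
  |U|=3: {5,7,8}:1  {6,7,8}:2
  |U|=4: {5,6,7,8}:3
  |U|=5: {4,5,6,7,8}:3
  |U|=6: {3,4,5,6,7,8}:3
  |U|=7: {2,3,4,5,6,7,8}:3
  start at 0(u): 3

3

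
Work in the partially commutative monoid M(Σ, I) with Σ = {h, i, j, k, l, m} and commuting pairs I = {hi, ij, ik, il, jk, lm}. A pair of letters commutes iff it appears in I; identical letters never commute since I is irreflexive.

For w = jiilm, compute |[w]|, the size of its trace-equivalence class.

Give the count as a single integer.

0(j) covers ∅
1(i) covers ∅
2(i) covers 1:i
3(l) covers 0:j
4(m) covers 0:j, 2:i
floor of heap: 0:j, 1:i
completions by unplaced set U, small U first (add the entries for U minus each lowest piece of U):
  |U|=1: {3}:1  {4}:1
  |U|=2: {2,4}:1  {3,4}:2
  |U|=3: {0,3,4}:2  {1,2,4}:1  {2,3,4}:3
  start at 0(j): 4
  start at 1(i): 5
sum over floor = 9

9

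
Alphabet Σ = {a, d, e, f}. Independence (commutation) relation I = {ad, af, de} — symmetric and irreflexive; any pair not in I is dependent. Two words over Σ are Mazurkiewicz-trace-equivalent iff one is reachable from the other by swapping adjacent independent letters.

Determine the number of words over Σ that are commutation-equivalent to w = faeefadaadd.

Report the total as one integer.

#0=f has no predecessor
#1=a has no predecessor
#2=e depends on [0:f, 1:a]
#3=e depends on [2:e]
#4=f depends on [3:e]
#5=a depends on [3:e]
#6=d depends on [4:f]
#7=a depends on [5:a]
#8=a depends on [7:a]
#9=d depends on [6:d]
#10=d depends on [9:d]
sources: [0:f, 1:a]
N(rest) = Σ N(rest − s) over sources s of rest; N(one piece) = 1:
  size 1 → [8]=1  [10]=1
  size 2 → [7,8]=1  [8,10]=2  [9,10]=1
  size 3 → [5,7,8]=1  [6,9,10]=1  [7,8,10]=3  [8,9,10]=3
  size 4 → [4,6,9,10]=1  [5,7,8,10]=4  [6,8,9,10]=4  [7,8,9,10]=6
  size 5 → [4,6,8,9,10]=5  [5,7,8,9,10]=10  [6,7,8,9,10]=10
  size 6 → [4,6,7,8,9,10]=15  [5,6,7,8,9,10]=20
  size 7 → [4,5,6,7,8,9,10]=35
  size 8 → [3,4,5,6,7,8,9,10]=35
  size 9 → [2,3,4,5,6,7,8,9,10]=35
  first=0(f) contributes 35
  first=1(a) contributes 35
|[w]| = 70

70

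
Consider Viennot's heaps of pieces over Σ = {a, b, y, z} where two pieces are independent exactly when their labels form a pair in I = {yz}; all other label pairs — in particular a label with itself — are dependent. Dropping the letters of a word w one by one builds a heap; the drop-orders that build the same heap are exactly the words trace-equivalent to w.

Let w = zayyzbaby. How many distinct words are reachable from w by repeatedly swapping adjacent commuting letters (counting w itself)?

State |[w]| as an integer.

piece 0:z — minimal
piece 1:a rests on {0:z}
piece 2:y rests on {1:a}
piece 3:y rests on {2:y}
piece 4:z rests on {1:a}
piece 5:b rests on {3:y, 4:z}
piece 6:a rests on {5:b}
piece 7:b rests on {6:a}
piece 8:y rests on {7:b}
minimal pieces: {0:z}
ways to finish when only these pieces remain (= sum over removing one remaining piece with nothing left below it):
  1 left: {8}→1
  2 left: {7,8}→1
  3 left: {6,7,8}→1
  4 left: {5,6,7,8}→1
  5 left: {3,5,6,7,8}→1  {4,5,6,7,8}→1
  6 left: {2,3,5,6,7,8}→1  {3,4,5,6,7,8}→2
  7 left: {2,3,4,5,6,7,8}→3
  placing 0:z first → 3 extensions

3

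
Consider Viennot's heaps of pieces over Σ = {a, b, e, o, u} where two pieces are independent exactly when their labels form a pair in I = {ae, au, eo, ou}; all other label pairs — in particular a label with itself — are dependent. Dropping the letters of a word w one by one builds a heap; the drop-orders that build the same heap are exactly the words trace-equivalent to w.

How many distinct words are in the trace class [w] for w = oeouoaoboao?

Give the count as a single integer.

0(o) covers ∅
1(e) covers ∅
2(o) covers 0:o
3(u) covers 1:e
4(o) covers 2:o
5(a) covers 4:o
6(o) covers 5:a
7(b) covers 3:u, 6:o
8(o) covers 7:b
9(a) covers 8:o
10(o) covers 9:a
floor of heap: 0:o, 1:e
completions by unplaced set U, small U first (add the entries for U minus each lowest piece of U):
  |U|=1: {10}:1
  |U|=2: {9,10}:1
  |U|=3: {8,9,10}:1
  |U|=4: {7,8,9,10}:1
  |U|=5: {3,7,8,9,10}:1  {6,7,8,9,10}:1
  |U|=6: {1,3,7,8,9,10}:1  {3,6,7,8,9,10}:2  {5,6,7,8,9,10}:1
  |U|=7: {1,3,6,7,8,9,10}:3  {3,5,6,7,8,9,10}:3  {4,5,6,7,8,9,10}:1
  |U|=8: {1,3,5,6,7,8,9,10}:6  {2,4,5,6,7,8,9,10}:1  {3,4,5,6,7,8,9,10}:4
  |U|=9: {0,2,4,5,6,7,8,9,10}:1  {1,3,4,5,6,7,8,9,10}:10  {2,3,4,5,6,7,8,9,10}:5
  start at 0(o): 15
  start at 1(e): 6
sum over floor = 21

21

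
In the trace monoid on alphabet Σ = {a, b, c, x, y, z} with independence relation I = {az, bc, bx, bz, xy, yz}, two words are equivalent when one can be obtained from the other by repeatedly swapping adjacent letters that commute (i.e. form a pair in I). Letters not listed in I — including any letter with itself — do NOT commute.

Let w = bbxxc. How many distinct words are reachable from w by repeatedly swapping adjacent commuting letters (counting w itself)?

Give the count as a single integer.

piece 0:b — minimal
piece 1:b rests on {0:b}
piece 2:x — minimal
piece 3:x rests on {2:x}
piece 4:c rests on {3:x}
minimal pieces: {0:b, 2:x}
ways to finish when only these pieces remain (= sum over removing one remaining piece with nothing left below it):
  1 left: {1}→1  {4}→1
  2 left: {0,1}→1  {1,4}→2  {3,4}→1
  3 left: {0,1,4}→3  {1,3,4}→3  {2,3,4}→1
  placing 0:b first → 4 extensions
  placing 2:x first → 6 extensions
total linear extensions = 10

10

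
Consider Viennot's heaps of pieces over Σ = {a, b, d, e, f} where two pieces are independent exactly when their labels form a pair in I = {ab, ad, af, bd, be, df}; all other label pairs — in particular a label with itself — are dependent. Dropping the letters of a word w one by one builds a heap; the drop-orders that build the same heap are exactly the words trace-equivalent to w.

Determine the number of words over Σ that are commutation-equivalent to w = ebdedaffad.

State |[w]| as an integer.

0(e) covers ∅
1(b) covers ∅
2(d) covers 0:e
3(e) covers 2:d
4(d) covers 3:e
5(a) covers 3:e
6(f) covers 1:b, 3:e
7(f) covers 6:f
8(a) covers 5:a
9(d) covers 4:d
floor of heap: 0:e, 1:b
completions by unplaced set U, small U first (add the entries for U minus each lowest piece of U):
  |U|=1: {7}:1  {8}:1  {9}:1
  |U|=2: {4,9}:1  {5,8}:1  {6,7}:1  {7,8}:2  {7,9}:2  {8,9}:2
  |U|=3: {1,6,7}:1  {4,7,9}:3  {4,8,9}:3  {5,7,8}:3  {5,8,9}:3  {6,7,8}:3  {6,7,9}:3  {7,8,9}:6
  |U|=4: {1,6,7,8}:4  {1,6,7,9}:4  {4,5,8,9}:6  {4,6,7,9}:6  {4,7,8,9}:12  {5,6,7,8}:6  {5,7,8,9}:12  {6,7,8,9}:12
  |U|=5: {1,4,6,7,9}:10  {1,5,6,7,8}:10  {1,6,7,8,9}:20  {4,5,7,8,9}:30  {4,6,7,8,9}:30  {5,6,7,8,9}:30
  |U|=6: {1,4,6,7,8,9}:60  {1,5,6,7,8,9}:60  {4,5,6,7,8,9}:90
  |U|=7: {1,4,5,6,7,8,9}:210  {3,4,5,6,7,8,9}:90
  |U|=8: {1,3,4,5,6,7,8,9}:300  {2,3,4,5,6,7,8,9}:90
  start at 0(e): 390
  start at 1(b): 90
sum over floor = 480

480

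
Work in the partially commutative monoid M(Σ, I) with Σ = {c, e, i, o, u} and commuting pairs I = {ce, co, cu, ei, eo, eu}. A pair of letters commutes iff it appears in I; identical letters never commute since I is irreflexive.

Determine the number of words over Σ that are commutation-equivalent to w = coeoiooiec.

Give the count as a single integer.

piece 0:c — minimal
piece 1:o — minimal
piece 2:e — minimal
piece 3:o rests on {1:o}
piece 4:i rests on {0:c, 3:o}
piece 5:o rests on {4:i}
piece 6:o rests on {5:o}
piece 7:i rests on {6:o}
piece 8:e rests on {2:e}
piece 9:c rests on {7:i}
minimal pieces: {0:c, 1:o, 2:e}
ways to finish when only these pieces remain (= sum over removing one remaining piece with nothing left below it):
  1 left: {8}→1  {9}→1
  2 left: {2,8}→1  {7,9}→1  {8,9}→2
  3 left: {2,8,9}→3  {6,7,9}→1  {7,8,9}→3
  4 left: {2,7,8,9}→6  {5,6,7,9}→1  {6,7,8,9}→4
  5 left: {2,6,7,8,9}→10  {4,5,6,7,9}→1  {5,6,7,8,9}→5
  6 left: {0,4,5,6,7,9}→1  {2,5,6,7,8,9}→15  {3,4,5,6,7,9}→1  {4,5,6,7,8,9}→6
  7 left: {0,3,4,5,6,7,9}→2  {0,4,5,6,7,8,9}→7  {1,3,4,5,6,7,9}→1  {2,4,5,6,7,8,9}→21  {3,4,5,6,7,8,9}→7
  8 left: {0,1,3,4,5,6,7,9}→3  {0,2,4,5,6,7,8,9}→28  {0,3,4,5,6,7,8,9}→16  {1,3,4,5,6,7,8,9}→8  {2,3,4,5,6,7,8,9}→28
  placing 0:c first → 36 extensions
  placing 1:o first → 72 extensions
  placing 2:e first → 27 extensions
total linear extensions = 135

135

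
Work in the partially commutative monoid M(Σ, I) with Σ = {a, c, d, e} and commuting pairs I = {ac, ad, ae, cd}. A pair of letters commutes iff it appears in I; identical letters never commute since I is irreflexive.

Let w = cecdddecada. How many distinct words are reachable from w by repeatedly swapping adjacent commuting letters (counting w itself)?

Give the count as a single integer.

piece 0:c — minimal
piece 1:e rests on {0:c}
piece 2:c rests on {1:e}
piece 3:d rests on {1:e}
piece 4:d rests on {3:d}
piece 5:d rests on {4:d}
piece 6:e rests on {2:c, 5:d}
piece 7:c rests on {6:e}
piece 8:a — minimal
piece 9:d rests on {6:e}
piece 10:a rests on {8:a}
minimal pieces: {0:c, 8:a}
ways to finish when only these pieces remain (= sum over removing one remaining piece with nothing left below it):
  1 left: {7}→1  {9}→1  {10}→1
  2 left: {7,9}→2  {7,10}→2  {8,10}→1  {9,10}→2
  3 left: {6,7,9}→2  {7,8,10}→3  {7,9,10}→6  {8,9,10}→3
  4 left: {2,6,7,9}→2  {5,6,7,9}→2  {6,7,9,10}→8  {7,8,9,10}→12
  5 left: {2,5,6,7,9}→4  {2,6,7,9,10}→10  {4,5,6,7,9}→2  {5,6,7,9,10}→10  {6,7,8,9,10}→20
  6 left: {2,4,5,6,7,9}→6  {2,5,6,7,9,10}→24  {2,6,7,8,9,10}→30  {3,4,5,6,7,9}→2  {4,5,6,7,9,10}→12  {5,6,7,8,9,10}→30
  7 left: {2,3,4,5,6,7,9}→8  {2,4,5,6,7,9,10}→42  {2,5,6,7,8,9,10}→84  {3,4,5,6,7,9,10}→14  {4,5,6,7,8,9,10}→42
  8 left: {1,2,3,4,5,6,7,9}→8  {2,3,4,5,6,7,9,10}→64  {2,4,5,6,7,8,9,10}→168  {3,4,5,6,7,8,9,10}→56
  9 left: {0,1,2,3,4,5,6,7,9}→8  {1,2,3,4,5,6,7,9,10}→72  {2,3,4,5,6,7,8,9,10}→288
  placing 0:c first → 360 extensions
  placing 8:a first → 80 extensions
total linear extensions = 440

440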